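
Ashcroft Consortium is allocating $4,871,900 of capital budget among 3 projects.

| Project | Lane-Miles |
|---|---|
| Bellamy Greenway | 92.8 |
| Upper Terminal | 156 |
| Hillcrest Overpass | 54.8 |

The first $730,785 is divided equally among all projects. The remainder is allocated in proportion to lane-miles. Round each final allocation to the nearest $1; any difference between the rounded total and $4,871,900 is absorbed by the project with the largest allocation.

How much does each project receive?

Bellamy Greenway: $1,509,390; Upper Terminal: $2,371,441; Hillcrest Overpass: $991,069

First tranche $730,785 split equally: $243,595 each.
Remainder $4,141,115 by lane-miles (total 303.6): Bellamy Greenway 1,265,795.36 → $1,265,795; Upper Terminal 2,127,845.65 → $2,127,846; Hillcrest Overpass 747,473.99 → $747,474.
Totals: Bellamy Greenway $243,595 + $1,265,795 = $1,509,390; Upper Terminal $243,595 + $2,127,846 = $2,371,441; Hillcrest Overpass $243,595 + $747,474 = $991,069.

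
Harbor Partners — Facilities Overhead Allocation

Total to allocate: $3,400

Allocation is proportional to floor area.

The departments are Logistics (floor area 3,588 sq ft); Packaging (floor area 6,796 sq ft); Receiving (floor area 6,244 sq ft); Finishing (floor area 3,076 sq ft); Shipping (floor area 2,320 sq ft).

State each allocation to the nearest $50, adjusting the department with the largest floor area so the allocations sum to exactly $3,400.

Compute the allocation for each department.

Sum of floor area: 22,024.
Pro-rata amounts: Logistics 3,588/22,024 × $3,400 = 553.90; Packaging 6,796/22,024 × $3,400 = 1,049.15; Receiving 6,244/22,024 × $3,400 = 963.93; Finishing 3,076/22,024 × $3,400 = 474.86; Shipping 2,320/22,024 × $3,400 = 358.15.
At nearest $50: Logistics $550; Packaging $1,050; Receiving $950; Finishing $450; Shipping $350. Sum = $3,350.
Difference $3,400 − $3,350 = +$50 applied to largest floor area (Packaging): Packaging becomes $1,100.

Logistics: $550 · Packaging: $1,100 · Receiving: $950 · Finishing: $450 · Shipping: $350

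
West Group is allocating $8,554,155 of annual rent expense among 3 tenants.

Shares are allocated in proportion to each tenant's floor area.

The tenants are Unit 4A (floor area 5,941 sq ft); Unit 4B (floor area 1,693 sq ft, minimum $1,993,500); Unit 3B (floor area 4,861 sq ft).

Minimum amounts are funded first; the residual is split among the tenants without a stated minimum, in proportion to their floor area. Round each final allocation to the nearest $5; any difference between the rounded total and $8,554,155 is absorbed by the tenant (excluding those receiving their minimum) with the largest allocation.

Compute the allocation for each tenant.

Unit 4A: $3,608,300; Unit 4B: $1,993,500; Unit 3B: $2,952,355

Fund the minimums — Unit 4B $1,993,500. Remaining pool $6,560,655.
Remaining pool split over remaining floor area 10,802: Unit 4A 3,608,299.51 → $3,608,300; Unit 3B 2,952,355.49 → $2,952,355.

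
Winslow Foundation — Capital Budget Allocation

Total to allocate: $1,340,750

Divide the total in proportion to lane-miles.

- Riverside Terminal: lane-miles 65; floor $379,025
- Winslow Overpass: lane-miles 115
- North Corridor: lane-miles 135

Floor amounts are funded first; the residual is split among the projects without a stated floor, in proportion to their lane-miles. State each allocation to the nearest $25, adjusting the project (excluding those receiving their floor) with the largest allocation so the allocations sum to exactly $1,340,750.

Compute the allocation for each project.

Minimums first: Riverside Terminal $379,025. Remaining pool $961,725.
Remaining pool split over remaining lane-miles 250: Winslow Overpass 442,393.50 → $442,400; North Corridor 519,331.50 → $519,325.

Riverside Terminal: $379,025 · Winslow Overpass: $442,400 · North Corridor: $519,325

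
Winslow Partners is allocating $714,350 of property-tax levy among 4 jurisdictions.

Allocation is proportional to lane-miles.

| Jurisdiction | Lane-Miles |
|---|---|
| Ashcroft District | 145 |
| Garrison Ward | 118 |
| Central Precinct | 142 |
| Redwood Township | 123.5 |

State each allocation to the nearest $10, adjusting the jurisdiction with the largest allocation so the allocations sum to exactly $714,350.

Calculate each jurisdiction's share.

Ashcroft District: $195,980; Garrison Ward: $159,500; Central Precinct: $191,940; Redwood Township: $166,930

Lane-miles total: 528.5.
Proportional shares: Ashcroft District 145/528.5 × $714,350 = 195,990.07; Garrison Ward 118/528.5 × $714,350 = 159,495.36; Central Precinct 142/528.5 × $714,350 = 191,935.10; Redwood Township 123.5/528.5 × $714,350 = 166,929.47.
Rounded to nearest $10: Ashcroft District $195,990; Garrison Ward $159,500; Central Precinct $191,940; Redwood Township $166,930. Sum = $714,360.
Difference $714,350 − $714,360 = −$10 applied to largest allocation (Ashcroft District): Ashcroft District becomes $195,980.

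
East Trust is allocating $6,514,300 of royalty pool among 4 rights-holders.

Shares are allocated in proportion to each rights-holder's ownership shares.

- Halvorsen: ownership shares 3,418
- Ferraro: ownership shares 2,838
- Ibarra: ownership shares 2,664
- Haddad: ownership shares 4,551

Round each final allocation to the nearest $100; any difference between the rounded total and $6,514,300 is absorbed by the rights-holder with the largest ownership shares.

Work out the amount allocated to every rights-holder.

Total ownership shares = 3,418 + 2,838 + 2,664 + 4,551 = 13,471.
Pro-rata amounts: Halvorsen 1,652,874.87; Ferraro 1,372,398.74; Ibarra 1,288,255.90; Haddad 2,200,770.49.
After rounding ($100): Halvorsen $1,652,900; Ferraro $1,372,400; Ibarra $1,288,300; Haddad $2,200,800. Sum = $6,514,400.
Difference $6,514,300 − $6,514,400 = −$100 applied to largest ownership shares (Haddad): Haddad becomes $2,200,700.

Halvorsen: $1,652,900; Ferraro: $1,372,400; Ibarra: $1,288,300; Haddad: $2,200,700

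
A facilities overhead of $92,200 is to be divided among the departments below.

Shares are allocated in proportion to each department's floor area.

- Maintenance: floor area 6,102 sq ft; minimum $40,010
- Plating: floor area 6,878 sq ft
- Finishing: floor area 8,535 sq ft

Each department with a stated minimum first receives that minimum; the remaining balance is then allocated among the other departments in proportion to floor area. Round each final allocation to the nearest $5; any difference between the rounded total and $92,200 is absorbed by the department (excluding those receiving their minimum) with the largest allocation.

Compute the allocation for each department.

Minimums first: Maintenance $40,010. Remaining pool $52,190.
Remaining pool split over remaining floor area 15,413: Plating 23,289.61 → $23,290; Finishing 28,900.39 → $28,900.

Maintenance: $40,010; Plating: $23,290; Finishing: $28,900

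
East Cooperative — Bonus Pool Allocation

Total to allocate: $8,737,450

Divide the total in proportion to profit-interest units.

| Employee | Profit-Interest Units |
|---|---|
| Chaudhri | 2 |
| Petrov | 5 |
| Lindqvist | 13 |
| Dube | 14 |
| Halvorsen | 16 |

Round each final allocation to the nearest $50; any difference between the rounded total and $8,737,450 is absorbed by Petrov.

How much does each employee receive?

Profit-interest units total: 50.
Pro-rata amounts: Chaudhri 2/50 × $8,737,450 = 349,498.00; Petrov 5/50 × $8,737,450 = 873,745.00; Lindqvist 13/50 × $8,737,450 = 2,271,737.00; Dube 14/50 × $8,737,450 = 2,446,486.00; Halvorsen 16/50 × $8,737,450 = 2,795,984.00.
After rounding ($50): Chaudhri $349,500; Petrov $873,750; Lindqvist $2,271,750; Dube $2,446,500; Halvorsen $2,796,000. Sum = $8,737,500.
Difference $8,737,450 − $8,737,500 = −$50 applied to Petrov: Petrov becomes $873,700.

Chaudhri: $349,500 | Petrov: $873,700 | Lindqvist: $2,271,750 | Dube: $2,446,500 | Halvorsen: $2,796,000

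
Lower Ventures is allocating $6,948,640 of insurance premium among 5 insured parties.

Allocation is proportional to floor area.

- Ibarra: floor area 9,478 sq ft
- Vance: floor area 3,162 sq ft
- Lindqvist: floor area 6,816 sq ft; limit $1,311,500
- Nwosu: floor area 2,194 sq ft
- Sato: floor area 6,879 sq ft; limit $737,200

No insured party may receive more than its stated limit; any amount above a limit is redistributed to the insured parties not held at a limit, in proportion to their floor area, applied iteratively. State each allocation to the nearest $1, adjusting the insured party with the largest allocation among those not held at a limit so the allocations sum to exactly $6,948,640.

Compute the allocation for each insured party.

Floor area total: 28,529.
Unconstrained shares: Ibarra 2,308,500.47; Vance 770,149.66; Lindqvist 1,660,132.86; Nwosu 534,379.62; Sato 1,675,477.39.
Capped: Lindqvist ($1,311,500), Sato ($737,200); residual $4,899,940 reallocated over remaining floor area 14,834.
Redistributed shares: Ibarra 3,130,755.79 → $3,130,756; Vance 1,044,466.11 → $1,044,466; Nwosu 724,718.10 → $724,718.

Ibarra: $3,130,756 | Vance: $1,044,466 | Lindqvist: $1,311,500 | Nwosu: $724,718 | Sato: $737,200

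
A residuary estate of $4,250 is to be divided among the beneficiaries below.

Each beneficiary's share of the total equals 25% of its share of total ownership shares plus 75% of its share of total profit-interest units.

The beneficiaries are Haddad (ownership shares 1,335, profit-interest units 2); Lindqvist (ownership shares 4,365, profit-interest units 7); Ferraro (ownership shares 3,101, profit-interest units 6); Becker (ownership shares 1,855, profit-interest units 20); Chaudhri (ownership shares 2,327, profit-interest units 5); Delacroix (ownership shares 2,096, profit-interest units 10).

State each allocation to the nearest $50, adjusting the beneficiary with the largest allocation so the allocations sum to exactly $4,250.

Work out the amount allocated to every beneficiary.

Haddad: $200; Lindqvist: $750; Ferraro: $600; Becker: $1,400; Chaudhri: $500; Delacroix: $800

Totals — ownership shares 15,079, profit-interest units 50.
Blended shares (25% ownership shares + 75% profit-interest units): Haddad 0.0521; Lindqvist 0.1774; Ferraro 0.1414; Becker 0.3308; Chaudhri 0.1136; Delacroix 0.1848.
Unrounded shares: Haddad 221.57; Lindqvist 753.82; Ferraro 601.00; Becker 1,405.71; Chaudhri 482.72; Delacroix 785.19.
Rounded to nearest $50: Haddad $200; Lindqvist $750; Ferraro $600; Becker $1,400; Chaudhri $500; Delacroix $800. Sum = $4,250.
Sum already equals the total — no adjustment.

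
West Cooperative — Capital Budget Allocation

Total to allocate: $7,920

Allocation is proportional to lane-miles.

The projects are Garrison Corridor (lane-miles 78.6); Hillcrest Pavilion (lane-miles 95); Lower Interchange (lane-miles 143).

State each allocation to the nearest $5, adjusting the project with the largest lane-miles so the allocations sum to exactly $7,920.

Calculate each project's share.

Garrison Corridor: $1,965 | Hillcrest Pavilion: $2,375 | Lower Interchange: $3,580

Lane-miles total: 316.6.
Raw shares: Garrison Corridor 78.6/316.6 × $7,920 = 1,966.24; Hillcrest Pavilion 95/316.6 × $7,920 = 2,376.50; Lower Interchange 143/316.6 × $7,920 = 3,577.26.
After rounding ($5): Garrison Corridor $1,965; Hillcrest Pavilion $2,375; Lower Interchange $3,575. Sum = $7,915.
Difference $7,920 − $7,915 = +$5 applied to largest lane-miles (Lower Interchange): Lower Interchange becomes $3,580.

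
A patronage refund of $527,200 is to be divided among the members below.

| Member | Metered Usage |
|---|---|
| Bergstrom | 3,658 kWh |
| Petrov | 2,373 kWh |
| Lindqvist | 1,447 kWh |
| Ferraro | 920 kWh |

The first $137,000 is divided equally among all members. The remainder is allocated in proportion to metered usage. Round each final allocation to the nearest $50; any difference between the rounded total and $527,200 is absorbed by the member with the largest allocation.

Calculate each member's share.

First tranche $137,000 split equally: $34,250 each.
Remainder $390,200 by metered usage (total 8,398): Bergstrom 169,963.28 → $169,950; Petrov 110,257.75 → $110,250; Lindqvist 67,232.60 → $67,250; Ferraro 42,746.37 → $42,750.
Totals: Bergstrom $34,250 + $169,950 = $204,200; Petrov $34,250 + $110,250 = $144,500; Lindqvist $34,250 + $67,250 = $101,500; Ferraro $34,250 + $42,750 = $77,000.

Bergstrom: $204,200 · Petrov: $144,500 · Lindqvist: $101,500 · Ferraro: $77,000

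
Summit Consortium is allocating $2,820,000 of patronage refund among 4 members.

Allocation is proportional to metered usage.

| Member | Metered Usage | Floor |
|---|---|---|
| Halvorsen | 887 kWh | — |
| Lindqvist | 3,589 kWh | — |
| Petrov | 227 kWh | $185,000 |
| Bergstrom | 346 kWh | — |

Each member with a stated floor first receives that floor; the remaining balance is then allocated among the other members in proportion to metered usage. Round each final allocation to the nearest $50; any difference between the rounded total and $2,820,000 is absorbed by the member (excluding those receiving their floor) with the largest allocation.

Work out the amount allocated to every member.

Halvorsen: $484,700 · Lindqvist: $1,961,250 · Petrov: $185,000 · Bergstrom: $189,050

Guaranteed amounts: Petrov $185,000. Residual $2,635,000.
Residual split over remaining metered usage 4,822: Halvorsen 484,704.48 → $484,700; Lindqvist 1,961,222.52 → $1,961,200; Bergstrom 189,073.00 → $189,050.
Rounding difference +$50 applied to Lindqvist → $1,961,250.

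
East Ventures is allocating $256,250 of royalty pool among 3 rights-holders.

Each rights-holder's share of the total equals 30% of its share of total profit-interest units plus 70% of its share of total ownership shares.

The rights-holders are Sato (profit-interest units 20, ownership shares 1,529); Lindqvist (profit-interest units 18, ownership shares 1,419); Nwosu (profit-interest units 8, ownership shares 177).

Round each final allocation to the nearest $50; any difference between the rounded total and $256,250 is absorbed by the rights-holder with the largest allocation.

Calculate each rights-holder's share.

Sato: $121,150 · Lindqvist: $111,550 · Nwosu: $23,550

Profit-interest units total 46; ownership shares total 3,125.
Combined weights (30% profit-interest units + 70% ownership shares): Sato 0.4729; Lindqvist 0.4352; Nwosu 0.0918.
Proportional shares: Sato 121,188.51; Lindqvist 111,532.12; Nwosu 23,529.37.
After rounding ($50): Sato $121,200; Lindqvist $111,550; Nwosu $23,550. Sum = $256,300.
Difference $256,250 − $256,300 = −$50 applied to largest allocation (Sato): Sato becomes $121,150.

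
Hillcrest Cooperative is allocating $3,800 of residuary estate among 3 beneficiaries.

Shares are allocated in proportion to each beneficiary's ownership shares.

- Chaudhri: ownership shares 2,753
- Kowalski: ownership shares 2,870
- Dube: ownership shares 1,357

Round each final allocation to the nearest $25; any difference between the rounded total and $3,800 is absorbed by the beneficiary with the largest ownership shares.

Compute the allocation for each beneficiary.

Chaudhri: $1,500; Kowalski: $1,550; Dube: $750

Ownership shares total: 2,753 + 2,870 + 1,357 = 6,980.
Raw shares: Chaudhri 1,498.77; Kowalski 1,562.46; Dube 738.77.
At nearest $25: Chaudhri $1,500; Kowalski $1,550; Dube $750. Sum = $3,800.
Rounded total matches; no reconciliation needed.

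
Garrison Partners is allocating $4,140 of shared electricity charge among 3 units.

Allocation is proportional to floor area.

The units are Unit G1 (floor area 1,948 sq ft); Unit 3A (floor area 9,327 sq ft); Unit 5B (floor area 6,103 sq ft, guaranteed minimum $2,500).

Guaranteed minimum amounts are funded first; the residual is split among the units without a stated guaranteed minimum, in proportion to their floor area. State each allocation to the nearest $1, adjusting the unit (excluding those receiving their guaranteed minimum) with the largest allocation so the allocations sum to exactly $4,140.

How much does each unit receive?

Minimums first: Unit 5B $2,500. Remaining pool $1,640.
Remaining pool split over remaining floor area 11,275: Unit G1 283.35 → $283; Unit 3A 1,356.65 → $1,357.

Unit G1: $283 · Unit 3A: $1,357 · Unit 5B: $2,500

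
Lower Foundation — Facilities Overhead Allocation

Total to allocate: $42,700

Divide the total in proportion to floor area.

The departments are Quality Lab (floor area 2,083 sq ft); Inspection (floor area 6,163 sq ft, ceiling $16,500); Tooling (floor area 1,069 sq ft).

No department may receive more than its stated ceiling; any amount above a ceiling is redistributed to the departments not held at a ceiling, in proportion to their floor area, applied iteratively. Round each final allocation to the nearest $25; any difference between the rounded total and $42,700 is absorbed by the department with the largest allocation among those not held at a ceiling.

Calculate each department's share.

Quality Lab: $17,325; Inspection: $16,500; Tooling: $8,875

Floor area total: 9,315.
Unconstrained shares: Quality Lab 9,548.48; Inspection 28,251.22; Tooling 4,900.30.
Capped: Inspection ($16,500); remaining pool $26,200 reallocated over remaining floor area 3,152.
Shares after redistribution: Quality Lab 17,314.28 → $17,325; Tooling 8,885.72 → $8,875.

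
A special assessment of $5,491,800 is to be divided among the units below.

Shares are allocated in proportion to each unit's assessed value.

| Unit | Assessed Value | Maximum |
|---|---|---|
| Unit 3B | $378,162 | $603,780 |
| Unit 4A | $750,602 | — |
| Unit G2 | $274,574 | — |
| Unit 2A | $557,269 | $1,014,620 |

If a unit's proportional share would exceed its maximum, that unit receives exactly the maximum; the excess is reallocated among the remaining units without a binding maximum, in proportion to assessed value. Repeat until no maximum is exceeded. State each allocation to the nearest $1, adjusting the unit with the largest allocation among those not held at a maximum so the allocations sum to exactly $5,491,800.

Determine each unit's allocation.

Unit 3B: $603,780; Unit 4A: $2,835,983; Unit G2: $1,037,417; Unit 2A: $1,014,620

Total assessed value = 1,960,607.
Proportional shares (ignoring caps): Unit 3B 1,059,258.73; Unit 4A 2,102,489.72; Unit G2 769,101.35; Unit 2A 1,560,950.20.
Cap binds for Unit 3B ($603,780), Unit 2A ($1,014,620); balance $3,873,400 reallocated over remaining assessed value 1,025,176.
Redistributed shares: Unit 4A 2,835,983.08 → $2,835,983; Unit G2 1,037,416.92 → $1,037,417.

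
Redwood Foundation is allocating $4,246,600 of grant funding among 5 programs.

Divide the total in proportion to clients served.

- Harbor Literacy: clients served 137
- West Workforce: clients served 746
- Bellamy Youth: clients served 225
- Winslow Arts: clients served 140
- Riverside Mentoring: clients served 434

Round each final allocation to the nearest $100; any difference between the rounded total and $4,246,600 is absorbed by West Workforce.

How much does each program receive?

Harbor Literacy: $345,900; West Workforce: $1,883,400; Bellamy Youth: $568,100; Winslow Arts: $353,500; Riverside Mentoring: $1,095,700

Sum of clients served: 1,682.
Pro-rata amounts: Harbor Literacy 137/1,682 × $4,246,600 = 345,888.35; West Workforce 746/1,682 × $4,246,600 = 1,883,450.42; Bellamy Youth 225/1,682 × $4,246,600 = 568,064.80; Winslow Arts 140/1,682 × $4,246,600 = 353,462.54; Riverside Mentoring 434/1,682 × $4,246,600 = 1,095,733.89.
Rounded to nearest $100: Harbor Literacy $345,900; West Workforce $1,883,500; Bellamy Youth $568,100; Winslow Arts $353,500; Riverside Mentoring $1,095,700. Sum = $4,246,700.
Difference $4,246,600 − $4,246,700 = −$100 applied to West Workforce: West Workforce becomes $1,883,400.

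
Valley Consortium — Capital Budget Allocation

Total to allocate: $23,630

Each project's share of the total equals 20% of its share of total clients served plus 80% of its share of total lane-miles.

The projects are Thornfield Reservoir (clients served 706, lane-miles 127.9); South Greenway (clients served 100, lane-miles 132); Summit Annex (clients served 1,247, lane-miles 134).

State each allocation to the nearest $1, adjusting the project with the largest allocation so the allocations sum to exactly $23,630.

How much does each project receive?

Thornfield Reservoir: $7,763; South Greenway: $6,565; Summit Annex: $9,302

Totals — clients served 2,053, lane-miles 393.9.
Blended shares (20% clients served + 80% lane-miles): Thornfield Reservoir 0.3285; South Greenway 0.2778; Summit Annex 0.3936.
Pro-rata amounts: Thornfield Reservoir 7,763.37; South Greenway 6,565.13; Summit Annex 9,301.502.
After rounding ($1): Thornfield Reservoir $7,763; South Greenway $6,565; Summit Annex $9,302. Sum = $23,630.
Sum already equals the total — no adjustment.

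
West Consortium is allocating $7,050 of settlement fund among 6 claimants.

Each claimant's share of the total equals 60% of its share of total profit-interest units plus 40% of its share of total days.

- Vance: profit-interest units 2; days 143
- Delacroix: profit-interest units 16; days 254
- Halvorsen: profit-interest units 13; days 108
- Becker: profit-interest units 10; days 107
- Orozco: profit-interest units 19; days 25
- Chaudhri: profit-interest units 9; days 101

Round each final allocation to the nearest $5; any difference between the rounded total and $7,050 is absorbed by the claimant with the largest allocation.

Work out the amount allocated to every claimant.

Vance: $670 · Delacroix: $1,950 · Halvorsen: $1,210 · Becker: $1,020 · Orozco: $1,260 · Chaudhri: $940

Profit-interest units total 69; days total 738.
Blended shares (60% profit-interest units + 40% days): Vance 0.0949; Delacroix 0.2768; Halvorsen 0.1716; Becker 0.1450; Orozco 0.1788; Chaudhri 0.1330.
Proportional shares: Vance 669.03; Delacroix 1,951.44; Halvorsen 1,209.64; Becker 1,021.91; Orozco 1,260.31; Chaudhri 937.67.
Rounded to nearest $5: Vance $670; Delacroix $1,950; Halvorsen $1,210; Becker $1,020; Orozco $1,260; Chaudhri $940. Sum = $7,050.
Rounded total matches; no reconciliation needed.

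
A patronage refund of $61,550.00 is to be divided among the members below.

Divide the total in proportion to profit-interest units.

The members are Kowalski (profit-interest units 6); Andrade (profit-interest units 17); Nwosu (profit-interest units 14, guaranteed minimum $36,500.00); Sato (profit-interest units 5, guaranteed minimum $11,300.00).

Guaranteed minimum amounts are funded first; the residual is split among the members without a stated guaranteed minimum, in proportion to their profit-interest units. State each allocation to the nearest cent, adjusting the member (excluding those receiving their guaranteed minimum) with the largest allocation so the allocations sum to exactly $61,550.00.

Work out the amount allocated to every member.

Kowalski: $3,586.96; Andrade: $10,163.04; Nwosu: $36,500.00; Sato: $11,300.00

Minimums first: Nwosu $36,500.00; Sato $11,300.00. Remaining pool $13,750.00.
Remaining pool split over remaining profit-interest units 23: Kowalski 3,586.9565 → $3,586.96; Andrade 10,163.0435 → $10,163.04.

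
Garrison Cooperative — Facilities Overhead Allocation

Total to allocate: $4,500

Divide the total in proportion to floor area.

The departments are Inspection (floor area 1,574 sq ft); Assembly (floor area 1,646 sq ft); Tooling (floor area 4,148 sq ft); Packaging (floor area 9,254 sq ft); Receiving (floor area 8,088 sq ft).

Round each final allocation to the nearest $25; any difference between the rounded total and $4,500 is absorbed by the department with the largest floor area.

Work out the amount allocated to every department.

Total floor area = 24,710.
Proportional shares: Inspection 1,574/24,710 × $4,500 = 286.65; Assembly 1,646/24,710 × $4,500 = 299.76; Tooling 4,148/24,710 × $4,500 = 755.40; Packaging 9,254/24,710 × $4,500 = 1,685.27; Receiving 8,088/24,710 × $4,500 = 1,472.93.
Rounded to nearest $25: Inspection $275; Assembly $300; Tooling $750; Packaging $1,675; Receiving $1,475. Sum = $4,475.
Difference $4,500 − $4,475 = +$25 applied to largest floor area (Packaging): Packaging becomes $1,700.

Inspection: $275; Assembly: $300; Tooling: $750; Packaging: $1,700; Receiving: $1,475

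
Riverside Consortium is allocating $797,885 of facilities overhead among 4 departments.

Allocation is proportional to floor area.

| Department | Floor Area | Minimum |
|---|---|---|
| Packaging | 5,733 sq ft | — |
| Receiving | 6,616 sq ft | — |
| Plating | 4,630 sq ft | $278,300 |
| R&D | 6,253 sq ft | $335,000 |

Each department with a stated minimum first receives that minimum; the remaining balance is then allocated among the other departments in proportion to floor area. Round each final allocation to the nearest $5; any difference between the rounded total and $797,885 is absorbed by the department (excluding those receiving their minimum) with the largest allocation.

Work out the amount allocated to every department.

Packaging: $85,695; Receiving: $98,890; Plating: $278,300; R&D: $335,000

Guaranteed amounts: Plating $278,300; R&D $335,000. Balance $184,585.
Balance split over remaining floor area 12,349: Packaging 85,693.24 → $85,695; Receiving 98,891.76 → $98,890.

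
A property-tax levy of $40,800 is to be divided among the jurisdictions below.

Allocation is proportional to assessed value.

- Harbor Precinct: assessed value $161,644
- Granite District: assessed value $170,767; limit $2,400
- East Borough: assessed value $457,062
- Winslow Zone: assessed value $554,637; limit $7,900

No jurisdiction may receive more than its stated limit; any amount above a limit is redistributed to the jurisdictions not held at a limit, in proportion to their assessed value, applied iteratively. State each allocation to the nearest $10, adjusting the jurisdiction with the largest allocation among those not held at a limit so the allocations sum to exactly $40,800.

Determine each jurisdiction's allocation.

Sum of assessed value: 1,344,110.
Proportional shares (ignoring caps): Harbor Precinct 4,906.65; Granite District 5,183.57; East Borough 13,873.96; Winslow Zone 16,835.82.
Cap binds for Granite District ($2,400), Winslow Zone ($7,900); balance $30,500 reallocated over remaining assessed value 618,706.
Shares after redistribution: Harbor Precinct 7,968.47 → $7,970; East Borough 22,531.53 → $22,530.

Harbor Precinct: $7,970; Granite District: $2,400; East Borough: $22,530; Winslow Zone: $7,900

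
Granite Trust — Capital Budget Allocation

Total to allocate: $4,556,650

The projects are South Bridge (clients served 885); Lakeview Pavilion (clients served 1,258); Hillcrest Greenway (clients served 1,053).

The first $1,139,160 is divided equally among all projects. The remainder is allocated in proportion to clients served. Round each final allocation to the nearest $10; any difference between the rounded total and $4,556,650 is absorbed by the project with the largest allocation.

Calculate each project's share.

$1,139,160 shared equally gives $379,720 per project.
Remainder $3,417,490 by clients served (total 3,196): South Bridge 946,332.49 → $946,330; Lakeview Pavilion 1,345,182.23 → $1,345,180; Hillcrest Greenway 1,125,975.27 → $1,125,980.
Totals: South Bridge $379,720 + $946,330 = $1,326,050; Lakeview Pavilion $379,720 + $1,345,180 = $1,724,900; Hillcrest Greenway $379,720 + $1,125,980 = $1,505,700.

South Bridge: $1,326,050; Lakeview Pavilion: $1,724,900; Hillcrest Greenway: $1,505,700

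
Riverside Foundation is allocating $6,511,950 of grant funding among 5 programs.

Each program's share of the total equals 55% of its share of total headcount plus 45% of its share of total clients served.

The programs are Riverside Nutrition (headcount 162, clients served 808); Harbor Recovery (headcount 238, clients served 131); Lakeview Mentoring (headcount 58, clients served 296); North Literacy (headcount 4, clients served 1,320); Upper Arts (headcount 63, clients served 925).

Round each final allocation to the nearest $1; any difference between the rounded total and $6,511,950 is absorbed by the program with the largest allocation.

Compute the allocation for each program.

Headcount total 525; clients served total 3,480.
Combined weights (55% headcount + 45% clients served): Riverside Nutrition 0.2742; Harbor Recovery 0.2663; Lakeview Mentoring 0.0990; North Literacy 0.1749; Upper Arts 0.1856.
Pro-rata amounts: Riverside Nutrition 1,785,557.44; Harbor Recovery 1,733,956.39; Lakeview Mentoring 644,928.99; North Literacy 1,138,810.67; Upper Arts 1,208,696.51.
At nearest $1: Riverside Nutrition $1,785,557; Harbor Recovery $1,733,956; Lakeview Mentoring $644,929; North Literacy $1,138,811; Upper Arts $1,208,697. Sum = $6,511,950.
Sum already equals the total — no adjustment.

Riverside Nutrition: $1,785,557; Harbor Recovery: $1,733,956; Lakeview Mentoring: $644,929; North Literacy: $1,138,811; Upper Arts: $1,208,697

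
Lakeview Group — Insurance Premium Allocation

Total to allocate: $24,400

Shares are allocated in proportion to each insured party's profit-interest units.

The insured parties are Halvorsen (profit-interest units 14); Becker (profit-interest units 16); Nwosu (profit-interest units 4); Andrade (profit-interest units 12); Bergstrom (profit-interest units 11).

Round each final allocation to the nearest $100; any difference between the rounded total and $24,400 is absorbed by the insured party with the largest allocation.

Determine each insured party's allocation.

Halvorsen: $6,000 · Becker: $6,900 · Nwosu: $1,700 · Andrade: $5,100 · Bergstrom: $4,700

Profit-interest units total: 57.
Pro-rata amounts: Halvorsen 14/57 × $24,400 = 5,992.98; Becker 16/57 × $24,400 = 6,849.12; Nwosu 4/57 × $24,400 = 1,712.28; Andrade 12/57 × $24,400 = 5,136.84; Bergstrom 11/57 × $24,400 = 4,708.77.
At nearest $100: Halvorsen $6,000; Becker $6,800; Nwosu $1,700; Andrade $5,100; Bergstrom $4,700. Sum = $24,300.
Difference $24,400 − $24,300 = +$100 applied to largest allocation (Becker): Becker becomes $6,900.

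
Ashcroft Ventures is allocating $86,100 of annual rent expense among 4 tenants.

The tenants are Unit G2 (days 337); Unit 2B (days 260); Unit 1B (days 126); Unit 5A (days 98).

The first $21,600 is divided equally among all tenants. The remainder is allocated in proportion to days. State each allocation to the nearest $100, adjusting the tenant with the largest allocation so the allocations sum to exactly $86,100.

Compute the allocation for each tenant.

Unit G2: $31,900 · Unit 2B: $25,800 · Unit 1B: $15,300 · Unit 5A: $13,100

$21,600 shared equally gives $5,400 per tenant.
Remainder $64,500 by days (total 821): Unit G2 26,475.64 → $26,500; Unit 2B 20,426.31 → $20,400; Unit 1B 9,898.90 → $9,900; Unit 5A 7,699.15 → $7,700.
Totals: Unit G2 $5,400 + $26,500 = $31,900; Unit 2B $5,400 + $20,400 = $25,800; Unit 1B $5,400 + $9,900 = $15,300; Unit 5A $5,400 + $7,700 = $13,100.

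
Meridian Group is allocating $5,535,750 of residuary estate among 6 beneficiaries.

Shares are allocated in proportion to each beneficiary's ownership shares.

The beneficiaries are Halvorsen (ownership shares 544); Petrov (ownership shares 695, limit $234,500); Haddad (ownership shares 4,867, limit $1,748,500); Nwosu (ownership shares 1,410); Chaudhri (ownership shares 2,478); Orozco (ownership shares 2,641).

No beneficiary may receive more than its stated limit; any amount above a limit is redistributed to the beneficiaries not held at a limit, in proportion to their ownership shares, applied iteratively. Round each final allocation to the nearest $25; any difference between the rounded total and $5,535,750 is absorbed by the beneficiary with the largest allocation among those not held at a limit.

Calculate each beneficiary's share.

Halvorsen: $273,250 | Petrov: $234,500 | Haddad: $1,748,500 | Nwosu: $708,250 | Chaudhri: $1,244,700 | Orozco: $1,326,550

Combined ownership shares = 12,635.
Unconstrained shares: Halvorsen 238,341.75; Petrov 304,499.11; Haddad 2,132,370.02; Nwosu 617,760.78; Chaudhri 1,085,681.72; Orozco 1,157,096.62.
Cap binds for Petrov ($234,500), Haddad ($1,748,500); balance $3,552,750 reallocated over remaining ownership shares 7,073.
Redistributed shares: Halvorsen 273,249.82 → $273,250; Nwosu 708,239.43 → $708,250; Chaudhri 1,244,693.13 → $1,244,700; Orozco 1,326,567.62 → $1,326,575.
Rounding difference −$25 applied to Orozco → $1,326,550.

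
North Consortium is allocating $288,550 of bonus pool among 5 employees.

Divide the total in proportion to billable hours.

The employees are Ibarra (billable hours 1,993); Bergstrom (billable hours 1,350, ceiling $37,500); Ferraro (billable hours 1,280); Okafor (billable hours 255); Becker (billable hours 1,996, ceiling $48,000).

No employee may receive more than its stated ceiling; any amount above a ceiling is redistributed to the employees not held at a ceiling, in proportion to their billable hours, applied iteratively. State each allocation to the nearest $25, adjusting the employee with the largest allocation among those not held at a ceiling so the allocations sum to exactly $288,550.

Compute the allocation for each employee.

Total billable hours = 6,874.
Proportional shares (ignoring caps): Ibarra 83,660.19; Bergstrom 56,668.97; Ferraro 53,730.58; Okafor 10,704.14; Becker 83,786.12.
Held at cap: Bergstrom ($37,500), Becker ($48,000); balance $203,050 reallocated over remaining billable hours 3,528.
Redistributed shares: Ibarra 114,704.83 → $114,700; Ferraro 73,668.93 → $73,675; Okafor 14,676.23 → $14,675.

Ibarra: $114,700 · Bergstrom: $37,500 · Ferraro: $73,675 · Okafor: $14,675 · Becker: $48,000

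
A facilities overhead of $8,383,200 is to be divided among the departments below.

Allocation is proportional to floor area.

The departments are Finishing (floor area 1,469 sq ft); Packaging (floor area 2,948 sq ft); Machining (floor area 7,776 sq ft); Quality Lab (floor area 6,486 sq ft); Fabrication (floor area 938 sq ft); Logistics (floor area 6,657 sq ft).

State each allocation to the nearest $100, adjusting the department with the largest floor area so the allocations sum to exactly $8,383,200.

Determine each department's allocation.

Total floor area = 1,469 + 2,948 + 7,776 + 6,486 + 938 + 6,657 = 26,274.
Raw shares: Finishing 468,711.30; Packaging 940,613.29; Machining 2,481,074.95; Quality Lab 2,069,476.87; Fabrication 299,286.05; Logistics 2,124,037.54.
After rounding ($100): Finishing $468,700; Packaging $940,600; Machining $2,481,100; Quality Lab $2,069,500; Fabrication $299,300; Logistics $2,124,000. Sum = $8,383,200.
Sum already equals the total — no adjustment.

Finishing: $468,700; Packaging: $940,600; Machining: $2,481,100; Quality Lab: $2,069,500; Fabrication: $299,300; Logistics: $2,124,000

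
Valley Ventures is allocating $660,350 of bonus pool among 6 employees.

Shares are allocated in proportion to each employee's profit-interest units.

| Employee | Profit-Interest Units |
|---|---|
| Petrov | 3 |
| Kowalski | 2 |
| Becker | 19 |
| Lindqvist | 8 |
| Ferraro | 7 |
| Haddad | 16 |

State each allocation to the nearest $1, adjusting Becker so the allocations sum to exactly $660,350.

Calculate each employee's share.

Combined profit-interest units = 55.
Raw shares: Petrov 3/55 × $660,350 = 36,019.09; Kowalski 2/55 × $660,350 = 24,012.73; Becker 19/55 × $660,350 = 228,120.91; Lindqvist 8/55 × $660,350 = 96,050.91; Ferraro 7/55 × $660,350 = 84,044.55; Haddad 16/55 × $660,350 = 192,101.82.
At nearest $1: Petrov $36,019; Kowalski $24,013; Becker $228,121; Lindqvist $96,051; Ferraro $84,045; Haddad $192,102. Sum = $660,351.
Difference $660,350 − $660,351 = −$1 applied to Becker: Becker becomes $228,120.

Petrov: $36,019 | Kowalski: $24,013 | Becker: $228,120 | Lindqvist: $96,051 | Ferraro: $84,045 | Haddad: $192,102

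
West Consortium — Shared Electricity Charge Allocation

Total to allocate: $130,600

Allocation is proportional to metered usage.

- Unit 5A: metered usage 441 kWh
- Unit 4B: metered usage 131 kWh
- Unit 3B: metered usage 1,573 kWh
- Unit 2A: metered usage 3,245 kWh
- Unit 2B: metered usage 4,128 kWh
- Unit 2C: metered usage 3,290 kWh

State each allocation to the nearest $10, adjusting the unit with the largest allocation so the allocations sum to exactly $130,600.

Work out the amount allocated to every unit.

Unit 5A: $4,500 | Unit 4B: $1,340 | Unit 3B: $16,040 | Unit 2A: $33,090 | Unit 2B: $42,080 | Unit 2C: $33,550

Sum of metered usage: 12,808.
Unrounded shares: Unit 5A 441/12,808 × $130,600 = 4,496.77; Unit 4B 131/12,808 × $130,600 = 1,335.77; Unit 3B 1,573/12,808 × $130,600 = 16,039.49; Unit 2A 3,245/12,808 × $130,600 = 33,088.46; Unit 2B 4,128/12,808 × $130,600 = 42,092.19; Unit 2C 3,290/12,808 × $130,600 = 33,547.31.
Rounded to nearest $10: Unit 5A $4,500; Unit 4B $1,340; Unit 3B $16,040; Unit 2A $33,090; Unit 2B $42,090; Unit 2C $33,550. Sum = $130,610.
Difference $130,600 − $130,610 = −$10 applied to largest allocation (Unit 2B): Unit 2B becomes $42,080.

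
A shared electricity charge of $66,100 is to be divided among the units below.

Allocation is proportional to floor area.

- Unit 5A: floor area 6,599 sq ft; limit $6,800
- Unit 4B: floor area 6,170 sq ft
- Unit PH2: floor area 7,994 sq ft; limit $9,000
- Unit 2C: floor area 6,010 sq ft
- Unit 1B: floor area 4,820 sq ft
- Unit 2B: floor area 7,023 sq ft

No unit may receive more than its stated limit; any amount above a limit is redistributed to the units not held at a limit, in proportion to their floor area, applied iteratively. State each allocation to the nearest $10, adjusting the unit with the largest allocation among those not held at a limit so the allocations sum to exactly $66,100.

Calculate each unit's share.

Combined floor area = 38,616.
Proportional shares (ignoring caps): Unit 5A 11,295.68; Unit 4B 10,561.35; Unit PH2 13,683.54; Unit 2C 10,287.47; Unit 1B 8,250.52; Unit 2B 12,021.45.
Held at cap: Unit 5A ($6,800), Unit PH2 ($9,000); balance $50,300 reallocated over remaining floor area 24,023.
Redistributed shares: Unit 4B 12,918.91 → $12,920; Unit 2C 12,583.90 → $12,580; Unit 1B 10,092.24 → $10,090; Unit 2B 14,704.95 → $14,700.
Rounding difference +$10 applied to Unit 2B → $14,710.

Unit 5A: $6,800; Unit 4B: $12,920; Unit PH2: $9,000; Unit 2C: $12,580; Unit 1B: $10,090; Unit 2B: $14,710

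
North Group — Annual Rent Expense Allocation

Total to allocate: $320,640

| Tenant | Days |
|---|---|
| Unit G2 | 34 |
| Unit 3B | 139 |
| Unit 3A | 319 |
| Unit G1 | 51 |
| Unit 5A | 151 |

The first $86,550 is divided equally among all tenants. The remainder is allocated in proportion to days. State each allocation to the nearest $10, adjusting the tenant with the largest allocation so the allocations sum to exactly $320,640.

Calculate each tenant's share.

Unit G2: $28,780 | Unit 3B: $64,200 | Unit 3A: $124,910 | Unit G1: $34,510 | Unit 5A: $68,240

Equal tier: $86,550 ÷ 5 = $17,310 apiece.
Remainder $234,090 by days (total 694): Unit G2 11,468.39 → $11,470; Unit 3B 46,885.46 → $46,890; Unit 3A 107,600.45 → $107,600; Unit G1 17,202.58 → $17,200; Unit 5A 50,933.13 → $50,930.
Totals: Unit G2 $17,310 + $11,470 = $28,780; Unit 3B $17,310 + $46,890 = $64,200; Unit 3A $17,310 + $107,600 = $124,910; Unit G1 $17,310 + $17,200 = $34,510; Unit 5A $17,310 + $50,930 = $68,240.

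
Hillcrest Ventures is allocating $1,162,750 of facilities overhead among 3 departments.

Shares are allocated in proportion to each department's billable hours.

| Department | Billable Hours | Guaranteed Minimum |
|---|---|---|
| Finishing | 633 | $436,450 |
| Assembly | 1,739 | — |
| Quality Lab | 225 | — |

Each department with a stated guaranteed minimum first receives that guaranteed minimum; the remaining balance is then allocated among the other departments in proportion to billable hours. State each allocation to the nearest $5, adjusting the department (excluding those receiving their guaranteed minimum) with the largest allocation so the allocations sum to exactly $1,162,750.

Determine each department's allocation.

Finishing: $436,450; Assembly: $643,095; Quality Lab: $83,205

Fund the minimums — Finishing $436,450. Remaining pool $726,300.
Remaining pool split over remaining billable hours 1,964: Assembly 643,093.53 → $643,095; Quality Lab 83,206.47 → $83,205.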